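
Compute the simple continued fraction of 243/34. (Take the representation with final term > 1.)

[7; 6, 1, 4]

243 = 7×34 + 5
34 = 6×5 + 4
5 = 1×4 + 1
4 = 4×1 + 0  (stop)
So 243/34 = [7; 6, 1, 4].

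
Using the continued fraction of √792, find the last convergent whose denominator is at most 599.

√792 = [28; 7, 56, …] (period length 2).
Convergents:
  p_0/q_0 = 28/1
  p_1/q_1 = 197/7
  p_2/q_2 = 11060/393
  p_3/q_3 = 77617/2758
q_2 = 393 ≤ 599 < 2758 = q_3, so the answer is 11060/393.

11060/393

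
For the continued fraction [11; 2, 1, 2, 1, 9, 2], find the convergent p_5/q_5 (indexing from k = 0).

Using pₖ = aₖpₖ₋₁ + pₖ₋₂, qₖ = aₖqₖ₋₁ + qₖ₋₂ (with p₋₁=1, p₋₂=0, q₋₁=0, q₋₂=1):
  k=0: a=11, p=11, q=1
  k=1: a=2, p=23, q=2
  k=2: a=1, p=34, q=3
  k=3: a=2, p=91, q=8
  k=4: a=1, p=125, q=11
  k=5: a=9, p=1216, q=107

1216/107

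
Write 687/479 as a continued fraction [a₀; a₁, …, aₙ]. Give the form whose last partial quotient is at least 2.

[1; 2, 3, 3, 3, 6]

687 = 1·479 + 208
479 = 2·208 + 63
208 = 3·63 + 19
63 = 3·19 + 6
19 = 3·6 + 1
6 = 6·1 + 0  (stop)
So 687/479 = [1; 2, 3, 3, 3, 6].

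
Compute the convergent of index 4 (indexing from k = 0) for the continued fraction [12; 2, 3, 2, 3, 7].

Using pₖ = aₖpₖ₋₁ + pₖ₋₂, qₖ = aₖqₖ₋₁ + qₖ₋₂ (with p₋₁=1, p₋₂=0, q₋₁=0, q₋₂=1):
  k=0: a=12, p=12, q=1
  k=1: a=2, p=25, q=2
  k=2: a=3, p=87, q=7
  k=3: a=2, p=199, q=16
  k=4: a=3, p=684, q=55

684/55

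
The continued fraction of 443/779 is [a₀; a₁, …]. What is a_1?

1

443 = 0·779 + 443   →  a_0 = 0
779 = 1·443 + 336   →  a_1 = 1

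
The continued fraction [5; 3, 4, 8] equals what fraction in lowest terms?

568/107

Fold from the inside: start with 8/1.
  4 + 1/8 = 33/8
  3 + 8/33 = 107/33
  5 + 33/107 = 568/107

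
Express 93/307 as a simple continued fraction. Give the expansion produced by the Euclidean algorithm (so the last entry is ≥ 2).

[0; 3, 3, 3, 9]

93 = 0*307 + 93
307 = 3*93 + 28
93 = 3*28 + 9
28 = 3*9 + 1
9 = 9*1 + 0  (stop)
So 93/307 = [0; 3, 3, 3, 9].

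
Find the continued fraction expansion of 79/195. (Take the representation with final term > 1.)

79 = 0·195 + 79
195 = 2·79 + 37
79 = 2·37 + 5
37 = 7·5 + 2
5 = 2·2 + 1
2 = 2·1 + 0  (stop)
So 79/195 = [0; 2, 2, 7, 2, 2].

[0; 2, 2, 7, 2, 2]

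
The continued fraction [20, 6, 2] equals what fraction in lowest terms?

262/13

Fold from the inside: start with 2/1.
  6 + 1/2 = 13/2
  20 + 2/13 = 262/13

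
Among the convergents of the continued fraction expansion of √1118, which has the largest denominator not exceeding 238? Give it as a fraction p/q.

√1118 = [33; 2, 3, 2, 3, 2, 66, …] (period length 6).
Convergents:
  p_0/q_0 = 33/1
  p_1/q_1 = 67/2
  p_2/q_2 = 234/7
  p_3/q_3 = 535/16
  p_4/q_4 = 1839/55
  p_5/q_5 = 4213/126
  p_6/q_6 = 279897/8371
q_5 = 126 ≤ 238 < 8371 = q_6, so the answer is 4213/126.

4213/126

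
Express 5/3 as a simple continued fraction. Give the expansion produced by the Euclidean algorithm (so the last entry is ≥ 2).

[1; 1, 2]

5 = 1·3 + 2
3 = 1·2 + 1
2 = 2·1 + 0  (stop)
So 5/3 = [1; 1, 2].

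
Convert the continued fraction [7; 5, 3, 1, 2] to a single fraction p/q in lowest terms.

417/58

Fold from the inside: start with 2/1.
  1 + 1/2 = 3/2
  3 + 2/3 = 11/3
  5 + 3/11 = 58/11
  7 + 11/58 = 417/58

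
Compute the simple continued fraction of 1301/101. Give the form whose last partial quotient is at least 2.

1301 = 12*101 + 89
101 = 1*89 + 12
89 = 7*12 + 5
12 = 2*5 + 2
5 = 2*2 + 1
2 = 2*1 + 0  (stop)
So 1301/101 = [12; 1, 7, 2, 2, 2].

[12; 1, 7, 2, 2, 2]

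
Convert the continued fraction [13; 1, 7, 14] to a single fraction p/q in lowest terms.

Using pₖ = aₖpₖ₋₁ + pₖ₋₂ and qₖ = aₖqₖ₋₁ + qₖ₋₂:
  k=0: a=13, p=13, q=1
  k=1: a=1, p=14, q=1
  k=2: a=7, p=111, q=8
  k=3: a=14, p=1568, q=113

1568/113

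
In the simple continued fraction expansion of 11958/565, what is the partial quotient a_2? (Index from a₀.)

13

11958 = 21·565 + 93   →  a_0 = 21
565 = 6·93 + 7   →  a_1 = 6
93 = 13·7 + 2   →  a_2 = 13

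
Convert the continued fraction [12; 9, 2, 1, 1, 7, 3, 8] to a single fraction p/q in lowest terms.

112602/9301

Fold from the inside: start with 8/1.
  3 + 1/8 = 25/8
  7 + 8/25 = 183/25
  1 + 25/183 = 208/183
  1 + 183/208 = 391/208
  2 + 208/391 = 990/391
  9 + 391/990 = 9301/990
  12 + 990/9301 = 112602/9301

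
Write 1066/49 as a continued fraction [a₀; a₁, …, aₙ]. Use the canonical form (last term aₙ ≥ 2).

[21; 1, 3, 12]

1066 = 21·49 + 37
49 = 1·37 + 12
37 = 3·12 + 1
12 = 12·1 + 0  (stop)
So 1066/49 = [21; 1, 3, 12].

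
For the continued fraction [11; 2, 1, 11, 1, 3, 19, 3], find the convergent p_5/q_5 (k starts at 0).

1690/149

Using pₖ = aₖpₖ₋₁ + pₖ₋₂, qₖ = aₖqₖ₋₁ + qₖ₋₂ (with p₋₁=1, p₋₂=0, q₋₁=0, q₋₂=1):
  k=0: a=11, p=11, q=1
  k=1: a=2, p=23, q=2
  k=2: a=1, p=34, q=3
  k=3: a=11, p=397, q=35
  k=4: a=1, p=431, q=38
  k=5: a=3, p=1690, q=149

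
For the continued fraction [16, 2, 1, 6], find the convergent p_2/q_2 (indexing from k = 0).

49/3

Using pₖ = aₖpₖ₋₁ + pₖ₋₂, qₖ = aₖqₖ₋₁ + qₖ₋₂ (with p₋₁=1, p₋₂=0, q₋₁=0, q₋₂=1):
  k=0: a=16, p=16, q=1
  k=1: a=2, p=33, q=2
  k=2: a=1, p=49, q=3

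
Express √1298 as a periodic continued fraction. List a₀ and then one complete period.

[36; 36, 72]

a₀ = ⌊√1298⌋ = 36.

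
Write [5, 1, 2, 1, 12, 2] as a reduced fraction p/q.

609/106

Using pₖ = aₖpₖ₋₁ + pₖ₋₂ and qₖ = aₖqₖ₋₁ + qₖ₋₂:
  k=0: a=5, p=5, q=1
  k=1: a=1, p=6, q=1
  k=2: a=2, p=17, q=3
  k=3: a=1, p=23, q=4
  k=4: a=12, p=293, q=51
  k=5: a=2, p=609, q=106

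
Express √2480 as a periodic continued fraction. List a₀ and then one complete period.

a₀ = ⌊√2480⌋ = 49.
With m₀=0, d₀=1 and mₖ₊₁ = dₖaₖ − mₖ, dₖ₊₁ = (n − mₖ₊₁²)/dₖ, aₖ₊₁ = ⌊(a₀+mₖ₊₁)/dₖ₊₁⌋:
  k=1: m=49, d=79, a=1
  k=2: m=30, d=20, a=3
  k=3: m=30, d=79, a=1
  k=4: m=49, d=1, a=98
d=1 and a=2a₀=98 at k=4, so the next step gives (m, d) = (49, 79) again — its k=1 value — and the period has length 4.

[49; 1, 3, 1, 98]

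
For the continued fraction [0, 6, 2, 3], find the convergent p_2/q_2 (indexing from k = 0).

2/13

Using pₖ = aₖpₖ₋₁ + pₖ₋₂, qₖ = aₖqₖ₋₁ + qₖ₋₂ (with p₋₁=1, p₋₂=0, q₋₁=0, q₋₂=1):
  k=0: a=0, p=0, q=1
  k=1: a=6, p=1, q=6
  k=2: a=2, p=2, q=13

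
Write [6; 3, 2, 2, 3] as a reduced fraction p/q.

365/58

Using pₖ = aₖpₖ₋₁ + pₖ₋₂ and qₖ = aₖqₖ₋₁ + qₖ₋₂:
  k=0: a=6, p=6, q=1
  k=1: a=3, p=19, q=3
  k=2: a=2, p=44, q=7
  k=3: a=2, p=107, q=17
  k=4: a=3, p=365, q=58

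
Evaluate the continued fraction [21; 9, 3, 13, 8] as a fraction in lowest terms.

Using pₖ = aₖpₖ₋₁ + pₖ₋₂ and qₖ = aₖqₖ₋₁ + qₖ₋₂:
  k=0: a=21, p=21, q=1
  k=1: a=9, p=190, q=9
  k=2: a=3, p=591, q=28
  k=3: a=13, p=7873, q=373
  k=4: a=8, p=63575, q=3012

63575/3012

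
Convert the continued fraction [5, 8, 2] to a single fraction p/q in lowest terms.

87/17

Fold from the inside: start with 2/1.
  8 + 1/2 = 17/2
  5 + 2/17 = 87/17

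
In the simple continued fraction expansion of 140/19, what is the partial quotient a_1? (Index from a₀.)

140 = 7·19 + 7   →  a_0 = 7
19 = 2·7 + 5   →  a_1 = 2

2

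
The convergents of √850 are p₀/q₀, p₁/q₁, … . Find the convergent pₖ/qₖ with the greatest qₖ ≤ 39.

√850 = [29; 6, 2, 6, 58, …] (period length 4).
Convergents:
  p_0/q_0 = 29/1
  p_1/q_1 = 175/6
  p_2/q_2 = 379/13
  p_3/q_3 = 2449/84
q_2 = 13 ≤ 39 < 84 = q_3, so the answer is 379/13.

379/13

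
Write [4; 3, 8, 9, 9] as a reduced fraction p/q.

8973/2077

Using pₖ = aₖpₖ₋₁ + pₖ₋₂ and qₖ = aₖqₖ₋₁ + qₖ₋₂:
  k=0: a=4, p=4, q=1
  k=1: a=3, p=13, q=3
  k=2: a=8, p=108, q=25
  k=3: a=9, p=985, q=228
  k=4: a=9, p=8973, q=2077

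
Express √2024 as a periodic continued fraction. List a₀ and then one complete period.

[44; 1, 88]

a₀ = ⌊√2024⌋ = 44.
With m₀=0, d₀=1 and mₖ₊₁ = dₖaₖ − mₖ, dₖ₊₁ = (n − mₖ₊₁²)/dₖ, aₖ₊₁ = ⌊(a₀+mₖ₊₁)/dₖ₊₁⌋:
  k=1: m=44, d=88, a=1
  k=2: m=44, d=1, a=88
d=1 and a=2a₀=88 at k=2, so the next step gives (m, d) = (44, 88) again — its k=1 value — and the period has length 2.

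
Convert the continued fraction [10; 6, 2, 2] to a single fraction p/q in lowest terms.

325/32

Fold from the inside: start with 2/1.
  2 + 1/2 = 5/2
  6 + 2/5 = 32/5
  10 + 5/32 = 325/32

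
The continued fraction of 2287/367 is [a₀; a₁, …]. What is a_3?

2287 = 6·367 + 85   →  a_0 = 6
367 = 4·85 + 27   →  a_1 = 4
85 = 3·27 + 4   →  a_2 = 3
27 = 6·4 + 3   →  a_3 = 6

6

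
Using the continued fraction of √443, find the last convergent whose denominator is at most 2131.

18585/883

√443 = [21; 21, 42, …] (period length 2).
Convergents:
  p_0/q_0 = 21/1
  p_1/q_1 = 442/21
  p_2/q_2 = 18585/883
  p_3/q_3 = 390727/18564
q_2 = 883 ≤ 2131 < 18564 = q_3, so the answer is 18585/883.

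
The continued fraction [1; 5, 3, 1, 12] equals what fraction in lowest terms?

319/268

Using pₖ = aₖpₖ₋₁ + pₖ₋₂ and qₖ = aₖqₖ₋₁ + qₖ₋₂:
  k=0: a=1, p=1, q=1
  k=1: a=5, p=6, q=5
  k=2: a=3, p=19, q=16
  k=3: a=1, p=25, q=21
  k=4: a=12, p=319, q=268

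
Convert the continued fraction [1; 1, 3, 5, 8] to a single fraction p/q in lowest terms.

Fold from the inside: start with 8/1.
  5 + 1/8 = 41/8
  3 + 8/41 = 131/41
  1 + 41/131 = 172/131
  1 + 131/172 = 303/172

303/172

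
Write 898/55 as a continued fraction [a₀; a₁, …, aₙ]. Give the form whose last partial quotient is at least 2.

898 = 16*55 + 18
55 = 3*18 + 1
18 = 18*1 + 0  (stop)
So 898/55 = [16; 3, 18].

[16; 3, 18]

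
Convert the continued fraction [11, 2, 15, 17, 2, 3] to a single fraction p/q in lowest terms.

43593/3796

Using pₖ = aₖpₖ₋₁ + pₖ₋₂ and qₖ = aₖqₖ₋₁ + qₖ₋₂:
  k=0: a=11, p=11, q=1
  k=1: a=2, p=23, q=2
  k=2: a=15, p=356, q=31
  k=3: a=17, p=6075, q=529
  k=4: a=2, p=12506, q=1089
  k=5: a=3, p=43593, q=3796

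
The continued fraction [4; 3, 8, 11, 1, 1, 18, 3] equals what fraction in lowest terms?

141977/32864

Using pₖ = aₖpₖ₋₁ + pₖ₋₂ and qₖ = aₖqₖ₋₁ + qₖ₋₂:
  k=0: a=4, p=4, q=1
  k=1: a=3, p=13, q=3
  k=2: a=8, p=108, q=25
  k=3: a=11, p=1201, q=278
  k=4: a=1, p=1309, q=303
  k=5: a=1, p=2510, q=581
  k=6: a=18, p=46489, q=10761
  k=7: a=3, p=141977, q=32864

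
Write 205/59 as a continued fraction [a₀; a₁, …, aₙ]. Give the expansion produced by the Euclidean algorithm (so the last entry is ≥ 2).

[3; 2, 9, 3]

205 = 3·59 + 28
59 = 2·28 + 3
28 = 9·3 + 1
3 = 3·1 + 0  (stop)
So 205/59 = [3; 2, 9, 3].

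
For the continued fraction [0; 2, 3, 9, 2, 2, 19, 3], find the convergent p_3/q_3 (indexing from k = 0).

Using pₖ = aₖpₖ₋₁ + pₖ₋₂, qₖ = aₖqₖ₋₁ + qₖ₋₂ (with p₋₁=1, p₋₂=0, q₋₁=0, q₋₂=1):
  k=0: a=0, p=0, q=1
  k=1: a=2, p=1, q=2
  k=2: a=3, p=3, q=7
  k=3: a=9, p=28, q=65

28/65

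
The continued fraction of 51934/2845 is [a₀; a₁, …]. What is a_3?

51934 = 18·2845 + 724   →  a_0 = 18
2845 = 3·724 + 673   →  a_1 = 3
724 = 1·673 + 51   →  a_2 = 1
673 = 13·51 + 10   →  a_3 = 13

13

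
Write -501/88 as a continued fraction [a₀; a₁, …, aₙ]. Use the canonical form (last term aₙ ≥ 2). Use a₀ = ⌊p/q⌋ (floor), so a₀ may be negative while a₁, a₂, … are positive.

-501 = -6·88 + 27
88 = 3·27 + 7
27 = 3·7 + 6
7 = 1·6 + 1
6 = 6·1 + 0  (stop)
So -501/88 = [-6; 3, 3, 1, 6].

[-6; 3, 3, 1, 6]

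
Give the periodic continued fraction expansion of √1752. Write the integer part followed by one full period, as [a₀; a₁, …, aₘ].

[41; 1, 5, 1, 82]

a₀ = ⌊√1752⌋ = 41.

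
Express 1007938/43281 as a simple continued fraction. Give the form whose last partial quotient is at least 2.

1007938 = 23*43281 + 12475
43281 = 3*12475 + 5856
12475 = 2*5856 + 763
5856 = 7*763 + 515
763 = 1*515 + 248
515 = 2*248 + 19
248 = 13*19 + 1
19 = 19*1 + 0  (stop)
So 1007938/43281 = [23; 3, 2, 7, 1, 2, 13, 19].

[23; 3, 2, 7, 1, 2, 13, 19]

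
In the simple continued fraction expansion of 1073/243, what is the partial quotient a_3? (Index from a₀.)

2

1073 = 4·243 + 101   →  a_0 = 4
243 = 2·101 + 41   →  a_1 = 2
101 = 2·41 + 19   →  a_2 = 2
41 = 2·19 + 3   →  a_3 = 2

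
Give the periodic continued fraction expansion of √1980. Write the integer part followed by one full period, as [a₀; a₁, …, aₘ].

a₀ = ⌊√1980⌋ = 44.
With m₀=0, d₀=1 and mₖ₊₁ = dₖaₖ − mₖ, dₖ₊₁ = (n − mₖ₊₁²)/dₖ, aₖ₊₁ = ⌊(a₀+mₖ₊₁)/dₖ₊₁⌋:
  k=1: m=44, d=44, a=2
  k=2: m=44, d=1, a=88
d=1 and a=2a₀=88 at k=2, so the next step gives (m, d) = (44, 44) again — its k=1 value — and the period has length 2.

[44; 2, 88]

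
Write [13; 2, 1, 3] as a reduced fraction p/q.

Using pₖ = aₖpₖ₋₁ + pₖ₋₂ and qₖ = aₖqₖ₋₁ + qₖ₋₂:
  k=0: a=13, p=13, q=1
  k=1: a=2, p=27, q=2
  k=2: a=1, p=40, q=3
  k=3: a=3, p=147, q=11

147/11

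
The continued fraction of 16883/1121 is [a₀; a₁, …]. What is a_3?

16

16883 = 15·1121 + 68   →  a_0 = 15
1121 = 16·68 + 33   →  a_1 = 16
68 = 2·33 + 2   →  a_2 = 2
33 = 16·2 + 1   →  a_3 = 16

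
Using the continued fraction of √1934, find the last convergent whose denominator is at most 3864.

√1934 = [43; 1, 42, 1, 86, …] (period length 4).
Convergents:
  p_0/q_0 = 43/1
  p_1/q_1 = 44/1
  p_2/q_2 = 1891/43
  p_3/q_3 = 1935/44
  p_4/q_4 = 168301/3827
  p_5/q_5 = 170236/3871
q_4 = 3827 ≤ 3864 < 3871 = q_5, so the answer is 168301/3827.

168301/3827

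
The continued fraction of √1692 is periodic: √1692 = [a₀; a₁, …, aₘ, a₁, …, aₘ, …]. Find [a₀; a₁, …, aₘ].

a₀ = ⌊√1692⌋ = 41.
With m₀=0, d₀=1 and mₖ₊₁ = dₖaₖ − mₖ, dₖ₊₁ = (n − mₖ₊₁²)/dₖ, aₖ₊₁ = ⌊(a₀+mₖ₊₁)/dₖ₊₁⌋:
  k=1: m=41, d=11, a=7
  k=2: m=36, d=36, a=2
  k=3: m=36, d=11, a=7
  k=4: m=41, d=1, a=82
d=1 and a=2a₀=82 at k=4, so the next step gives (m, d) = (41, 11) again — its k=1 value — and the period has length 4.

[41; 7, 2, 7, 82]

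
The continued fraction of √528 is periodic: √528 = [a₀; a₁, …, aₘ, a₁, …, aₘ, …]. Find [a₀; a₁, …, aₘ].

a₀ = ⌊√528⌋ = 22.

[22; 1, 44]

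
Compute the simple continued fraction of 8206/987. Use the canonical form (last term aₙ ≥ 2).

8206 = 8·987 + 310
987 = 3·310 + 57
310 = 5·57 + 25
57 = 2·25 + 7
25 = 3·7 + 4
7 = 1·4 + 3
4 = 1·3 + 1
3 = 3·1 + 0  (stop)
So 8206/987 = [8; 3, 5, 2, 3, 1, 1, 3].

[8; 3, 5, 2, 3, 1, 1, 3]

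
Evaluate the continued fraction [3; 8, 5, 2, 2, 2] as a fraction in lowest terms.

Fold from the inside: start with 2/1.
  2 + 1/2 = 5/2
  2 + 2/5 = 12/5
  5 + 5/12 = 65/12
  8 + 12/65 = 532/65
  3 + 65/532 = 1661/532

1661/532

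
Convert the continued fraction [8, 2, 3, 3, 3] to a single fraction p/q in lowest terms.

641/76

Fold from the inside: start with 3/1.
  3 + 1/3 = 10/3
  3 + 3/10 = 33/10
  2 + 10/33 = 76/33
  8 + 33/76 = 641/76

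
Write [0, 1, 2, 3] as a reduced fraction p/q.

7/10

Using pₖ = aₖpₖ₋₁ + pₖ₋₂ and qₖ = aₖqₖ₋₁ + qₖ₋₂:
  k=0: a=0, p=0, q=1
  k=1: a=1, p=1, q=1
  k=2: a=2, p=2, q=3
  k=3: a=3, p=7, q=10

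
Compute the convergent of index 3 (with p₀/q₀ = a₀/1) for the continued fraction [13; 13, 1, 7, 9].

1451/111

Using pₖ = aₖpₖ₋₁ + pₖ₋₂, qₖ = aₖqₖ₋₁ + qₖ₋₂ (with p₋₁=1, p₋₂=0, q₋₁=0, q₋₂=1):
  k=0: a=13, p=13, q=1
  k=1: a=13, p=170, q=13
  k=2: a=1, p=183, q=14
  k=3: a=7, p=1451, q=111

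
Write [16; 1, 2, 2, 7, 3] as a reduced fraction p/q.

2724/163

Fold from the inside: start with 3/1.
  7 + 1/3 = 22/3
  2 + 3/22 = 47/22
  2 + 22/47 = 116/47
  1 + 47/116 = 163/116
  16 + 116/163 = 2724/163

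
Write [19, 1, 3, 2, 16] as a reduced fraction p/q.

Fold from the inside: start with 16/1.
  2 + 1/16 = 33/16
  3 + 16/33 = 115/33
  1 + 33/115 = 148/115
  19 + 115/148 = 2927/148

2927/148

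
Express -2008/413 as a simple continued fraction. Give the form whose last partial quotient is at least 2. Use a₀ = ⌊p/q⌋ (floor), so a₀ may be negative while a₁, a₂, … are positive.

-2008 = -5×413 + 57
413 = 7×57 + 14
57 = 4×14 + 1
14 = 14×1 + 0  (stop)
So -2008/413 = [-5; 7, 4, 14].

[-5; 7, 4, 14]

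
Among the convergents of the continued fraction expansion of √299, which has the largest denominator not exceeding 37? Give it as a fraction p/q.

415/24

√299 = [17; 3, 2, 3, 34, …] (period length 4).
Convergents:
  p_0/q_0 = 17/1
  p_1/q_1 = 52/3
  p_2/q_2 = 121/7
  p_3/q_3 = 415/24
  p_4/q_4 = 14231/823
q_3 = 24 ≤ 37 < 823 = q_4, so the answer is 415/24.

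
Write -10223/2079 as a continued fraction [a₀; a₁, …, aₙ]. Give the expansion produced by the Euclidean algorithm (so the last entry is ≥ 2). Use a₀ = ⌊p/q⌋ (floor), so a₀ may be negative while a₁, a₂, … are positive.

-10223 = -5·2079 + 172
2079 = 12·172 + 15
172 = 11·15 + 7
15 = 2·7 + 1
7 = 7·1 + 0  (stop)
So -10223/2079 = [-5; 12, 11, 2, 7].

[-5; 12, 11, 2, 7]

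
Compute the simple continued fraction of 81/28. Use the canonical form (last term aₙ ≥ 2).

81 = 2·28 + 25
28 = 1·25 + 3
25 = 8·3 + 1
3 = 3·1 + 0  (stop)
So 81/28 = [2; 1, 8, 3].

[2; 1, 8, 3]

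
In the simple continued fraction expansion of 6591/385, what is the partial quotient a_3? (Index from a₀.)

1

6591 = 17·385 + 46   →  a_0 = 17
385 = 8·46 + 17   →  a_1 = 8
46 = 2·17 + 12   →  a_2 = 2
17 = 1·12 + 5   →  a_3 = 1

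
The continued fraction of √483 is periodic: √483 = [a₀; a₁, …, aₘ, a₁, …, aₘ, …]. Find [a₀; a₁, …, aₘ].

[21; 1, 42]

a₀ = ⌊√483⌋ = 21.
With m₀=0, d₀=1 and mₖ₊₁ = dₖaₖ − mₖ, dₖ₊₁ = (n − mₖ₊₁²)/dₖ, aₖ₊₁ = ⌊(a₀+mₖ₊₁)/dₖ₊₁⌋:
  k=1: m=21, d=42, a=1
  k=2: m=21, d=1, a=42
d=1 and a=2a₀=42 at k=2, so the next step gives (m, d) = (21, 42) again — its k=1 value — and the period has length 2.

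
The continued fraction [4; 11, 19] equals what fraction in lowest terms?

859/210

Fold from the inside: start with 19/1.
  11 + 1/19 = 210/19
  4 + 19/210 = 859/210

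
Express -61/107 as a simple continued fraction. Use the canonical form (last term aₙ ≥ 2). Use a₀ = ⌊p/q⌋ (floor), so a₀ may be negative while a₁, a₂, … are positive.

-61 = -1*107 + 46
107 = 2*46 + 15
46 = 3*15 + 1
15 = 15*1 + 0  (stop)
So -61/107 = [-1; 2, 3, 15].

[-1; 2, 3, 15]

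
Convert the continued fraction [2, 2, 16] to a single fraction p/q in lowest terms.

82/33

Using pₖ = aₖpₖ₋₁ + pₖ₋₂ and qₖ = aₖqₖ₋₁ + qₖ₋₂:
  k=0: a=2, p=2, q=1
  k=1: a=2, p=5, q=2
  k=2: a=16, p=82, q=33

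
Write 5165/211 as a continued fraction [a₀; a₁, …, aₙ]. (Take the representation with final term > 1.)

[24; 2, 11, 4, 2]

5165 = 24·211 + 101
211 = 2·101 + 9
101 = 11·9 + 2
9 = 4·2 + 1
2 = 2·1 + 0  (stop)
So 5165/211 = [24; 2, 11, 4, 2].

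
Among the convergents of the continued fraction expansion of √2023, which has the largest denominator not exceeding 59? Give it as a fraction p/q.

2024/45

√2023 = [44; 1, 43, 1, 88, …] (period length 4).
Convergents:
  p_0/q_0 = 44/1
  p_1/q_1 = 45/1
  p_2/q_2 = 1979/44
  p_3/q_3 = 2024/45
  p_4/q_4 = 180091/4004
q_3 = 45 ≤ 59 < 4004 = q_4, so the answer is 2024/45.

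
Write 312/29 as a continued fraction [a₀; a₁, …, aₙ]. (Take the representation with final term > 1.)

[10; 1, 3, 7]

312 = 10*29 + 22
29 = 1*22 + 7
22 = 3*7 + 1
7 = 7*1 + 0  (stop)
So 312/29 = [10; 1, 3, 7].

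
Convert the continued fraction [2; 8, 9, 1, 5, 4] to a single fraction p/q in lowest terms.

4232/1993

Using pₖ = aₖpₖ₋₁ + pₖ₋₂ and qₖ = aₖqₖ₋₁ + qₖ₋₂:
  k=0: a=2, p=2, q=1
  k=1: a=8, p=17, q=8
  k=2: a=9, p=155, q=73
  k=3: a=1, p=172, q=81
  k=4: a=5, p=1015, q=478
  k=5: a=4, p=4232, q=1993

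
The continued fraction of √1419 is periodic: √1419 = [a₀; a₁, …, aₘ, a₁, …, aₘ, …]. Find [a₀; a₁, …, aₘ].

a₀ = ⌊√1419⌋ = 37.
With m₀=0, d₀=1 and mₖ₊₁ = dₖaₖ − mₖ, dₖ₊₁ = (n − mₖ₊₁²)/dₖ, aₖ₊₁ = ⌊(a₀+mₖ₊₁)/dₖ₊₁⌋:
  k=1: m=37, d=50, a=1
  k=2: m=13, d=25, a=2
  k=3: m=37, d=2, a=37
  k=4: m=37, d=25, a=2
  k=5: m=13, d=50, a=1
  k=6: m=37, d=1, a=74
d=1 and a=2a₀=74 at k=6, so the next step gives (m, d) = (37, 50) again — its k=1 value — and the period has length 6.

[37; 1, 2, 37, 2, 1, 74]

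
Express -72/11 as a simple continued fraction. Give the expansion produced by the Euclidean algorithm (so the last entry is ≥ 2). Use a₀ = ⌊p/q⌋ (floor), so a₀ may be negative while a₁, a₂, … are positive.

-72 = -7·11 + 5
11 = 2·5 + 1
5 = 5·1 + 0  (stop)
So -72/11 = [-7; 2, 5].

[-7; 2, 5]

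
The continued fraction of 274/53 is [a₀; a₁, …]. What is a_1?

274 = 5·53 + 9   →  a_0 = 5
53 = 5·9 + 8   →  a_1 = 5

5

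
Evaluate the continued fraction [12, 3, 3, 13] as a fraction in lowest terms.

Fold from the inside: start with 13/1.
  3 + 1/13 = 40/13
  3 + 13/40 = 133/40
  12 + 40/133 = 1636/133

1636/133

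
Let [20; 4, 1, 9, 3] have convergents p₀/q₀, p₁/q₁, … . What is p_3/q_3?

Using pₖ = aₖpₖ₋₁ + pₖ₋₂, qₖ = aₖqₖ₋₁ + qₖ₋₂ (with p₋₁=1, p₋₂=0, q₋₁=0, q₋₂=1):
  k=0: a=20, p=20, q=1
  k=1: a=4, p=81, q=4
  k=2: a=1, p=101, q=5
  k=3: a=9, p=990, q=49

990/49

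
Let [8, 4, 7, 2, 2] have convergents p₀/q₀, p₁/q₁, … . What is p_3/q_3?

511/62

Using pₖ = aₖpₖ₋₁ + pₖ₋₂, qₖ = aₖqₖ₋₁ + qₖ₋₂ (with p₋₁=1, p₋₂=0, q₋₁=0, q₋₂=1):
  k=0: a=8, p=8, q=1
  k=1: a=4, p=33, q=4
  k=2: a=7, p=239, q=29
  k=3: a=2, p=511, q=62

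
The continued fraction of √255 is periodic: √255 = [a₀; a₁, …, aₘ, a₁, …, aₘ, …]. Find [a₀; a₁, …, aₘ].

[15; 1, 30]

a₀ = ⌊√255⌋ = 15.
With m₀=0, d₀=1 and mₖ₊₁ = dₖaₖ − mₖ, dₖ₊₁ = (n − mₖ₊₁²)/dₖ, aₖ₊₁ = ⌊(a₀+mₖ₊₁)/dₖ₊₁⌋:
  k=1: m=15, d=30, a=1
  k=2: m=15, d=1, a=30
d=1 and a=2a₀=30 at k=2, so the next step gives (m, d) = (15, 30) again — its k=1 value — and the period has length 2.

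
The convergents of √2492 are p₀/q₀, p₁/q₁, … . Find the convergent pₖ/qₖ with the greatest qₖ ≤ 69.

1248/25

√2492 = [49; 1, 11, 2, 24, 2, 11, 1, 98, …] (period length 8).
Convergents:
  p_0/q_0 = 49/1
  p_1/q_1 = 50/1
  p_2/q_2 = 599/12
  p_3/q_3 = 1248/25
  p_4/q_4 = 30551/612
q_3 = 25 ≤ 69 < 612 = q_4, so the answer is 1248/25.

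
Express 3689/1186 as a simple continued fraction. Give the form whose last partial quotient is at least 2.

[3; 9, 18, 1, 2, 2]

3689 = 3*1186 + 131
1186 = 9*131 + 7
131 = 18*7 + 5
7 = 1*5 + 2
5 = 2*2 + 1
2 = 2*1 + 0  (stop)
So 3689/1186 = [3; 9, 18, 1, 2, 2].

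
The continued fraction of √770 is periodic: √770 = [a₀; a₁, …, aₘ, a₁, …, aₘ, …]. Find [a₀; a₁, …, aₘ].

[27; 1, 2, 1, 54]

a₀ = ⌊√770⌋ = 27.
With m₀=0, d₀=1 and mₖ₊₁ = dₖaₖ − mₖ, dₖ₊₁ = (n − mₖ₊₁²)/dₖ, aₖ₊₁ = ⌊(a₀+mₖ₊₁)/dₖ₊₁⌋:
  k=1: m=27, d=41, a=1
  k=2: m=14, d=14, a=2
  k=3: m=14, d=41, a=1
  k=4: m=27, d=1, a=54
d=1 and a=2a₀=54 at k=4, so the next step gives (m, d) = (27, 41) again — its k=1 value — and the period has length 4.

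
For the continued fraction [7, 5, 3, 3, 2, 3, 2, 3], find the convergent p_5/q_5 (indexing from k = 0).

Using pₖ = aₖpₖ₋₁ + pₖ₋₂, qₖ = aₖqₖ₋₁ + qₖ₋₂ (with p₋₁=1, p₋₂=0, q₋₁=0, q₋₂=1):
  k=0: a=7, p=7, q=1
  k=1: a=5, p=36, q=5
  k=2: a=3, p=115, q=16
  k=3: a=3, p=381, q=53
  k=4: a=2, p=877, q=122
  k=5: a=3, p=3012, q=419

3012/419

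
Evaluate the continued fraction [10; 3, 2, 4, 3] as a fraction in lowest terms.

Using pₖ = aₖpₖ₋₁ + pₖ₋₂ and qₖ = aₖqₖ₋₁ + qₖ₋₂:
  k=0: a=10, p=10, q=1
  k=1: a=3, p=31, q=3
  k=2: a=2, p=72, q=7
  k=3: a=4, p=319, q=31
  k=4: a=3, p=1029, q=100

1029/100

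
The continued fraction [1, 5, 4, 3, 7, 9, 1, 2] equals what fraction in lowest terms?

Fold from the inside: start with 2/1.
  1 + 1/2 = 3/2
  9 + 2/3 = 29/3
  7 + 3/29 = 206/29
  3 + 29/206 = 647/206
  4 + 206/647 = 2794/647
  5 + 647/2794 = 14617/2794
  1 + 2794/14617 = 17411/14617

17411/14617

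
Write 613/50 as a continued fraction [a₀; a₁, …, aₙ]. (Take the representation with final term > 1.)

[12; 3, 1, 5, 2]

613 = 12*50 + 13
50 = 3*13 + 11
13 = 1*11 + 2
11 = 5*2 + 1
2 = 2*1 + 0  (stop)
So 613/50 = [12; 3, 1, 5, 2].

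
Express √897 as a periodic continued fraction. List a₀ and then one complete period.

a₀ = ⌊√897⌋ = 29.
With m₀=0, d₀=1 and mₖ₊₁ = dₖaₖ − mₖ, dₖ₊₁ = (n − mₖ₊₁²)/dₖ, aₖ₊₁ = ⌊(a₀+mₖ₊₁)/dₖ₊₁⌋:
  k=1: m=29, d=56, a=1
  k=2: m=27, d=3, a=18
  k=3: m=27, d=56, a=1
  k=4: m=29, d=1, a=58
d=1 and a=2a₀=58 at k=4, so the next step gives (m, d) = (29, 56) again — its k=1 value — and the period has length 4.

[29; 1, 18, 1, 58]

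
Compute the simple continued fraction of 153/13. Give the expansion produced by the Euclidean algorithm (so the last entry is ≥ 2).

153 = 11×13 + 10
13 = 1×10 + 3
10 = 3×3 + 1
3 = 3×1 + 0  (stop)
So 153/13 = [11; 1, 3, 3].

[11; 1, 3, 3]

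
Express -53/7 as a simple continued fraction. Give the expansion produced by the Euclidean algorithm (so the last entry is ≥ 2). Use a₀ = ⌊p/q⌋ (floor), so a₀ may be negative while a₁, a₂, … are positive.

[-8; 2, 3]

-53 = -8×7 + 3
7 = 2×3 + 1
3 = 3×1 + 0  (stop)
So -53/7 = [-8; 2, 3].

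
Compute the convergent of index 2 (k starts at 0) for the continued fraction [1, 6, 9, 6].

64/55

Using pₖ = aₖpₖ₋₁ + pₖ₋₂, qₖ = aₖqₖ₋₁ + qₖ₋₂ (with p₋₁=1, p₋₂=0, q₋₁=0, q₋₂=1):
  k=0: a=1, p=1, q=1
  k=1: a=6, p=7, q=6
  k=2: a=9, p=64, q=55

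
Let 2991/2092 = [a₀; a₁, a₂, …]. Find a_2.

3

2991 = 1·2092 + 899   →  a_0 = 1
2092 = 2·899 + 294   →  a_1 = 2
899 = 3·294 + 17   →  a_2 = 3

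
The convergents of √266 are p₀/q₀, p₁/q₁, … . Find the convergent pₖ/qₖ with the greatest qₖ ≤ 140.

√266 = [16; 3, 4, 3, 32, …] (period length 4).
Convergents:
  p_0/q_0 = 16/1
  p_1/q_1 = 49/3
  p_2/q_2 = 212/13
  p_3/q_3 = 685/42
  p_4/q_4 = 22132/1357
q_3 = 42 ≤ 140 < 1357 = q_4, so the answer is 685/42.

685/42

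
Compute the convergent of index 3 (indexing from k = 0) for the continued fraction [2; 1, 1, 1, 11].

Using pₖ = aₖpₖ₋₁ + pₖ₋₂, qₖ = aₖqₖ₋₁ + qₖ₋₂ (with p₋₁=1, p₋₂=0, q₋₁=0, q₋₂=1):
  k=0: a=2, p=2, q=1
  k=1: a=1, p=3, q=1
  k=2: a=1, p=5, q=2
  k=3: a=1, p=8, q=3

8/3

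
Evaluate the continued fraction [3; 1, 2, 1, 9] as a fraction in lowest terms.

Fold from the inside: start with 9/1.
  1 + 1/9 = 10/9
  2 + 9/10 = 29/10
  1 + 10/29 = 39/29
  3 + 29/39 = 146/39

146/39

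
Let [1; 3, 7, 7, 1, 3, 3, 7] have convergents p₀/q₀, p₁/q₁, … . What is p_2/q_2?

Using pₖ = aₖpₖ₋₁ + pₖ₋₂, qₖ = aₖqₖ₋₁ + qₖ₋₂ (with p₋₁=1, p₋₂=0, q₋₁=0, q₋₂=1):
  k=0: a=1, p=1, q=1
  k=1: a=3, p=4, q=3
  k=2: a=7, p=29, q=22

29/22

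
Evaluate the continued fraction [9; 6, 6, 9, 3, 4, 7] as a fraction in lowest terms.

301795/32939

Using pₖ = aₖpₖ₋₁ + pₖ₋₂ and qₖ = aₖqₖ₋₁ + qₖ₋₂:
  k=0: a=9, p=9, q=1
  k=1: a=6, p=55, q=6
  k=2: a=6, p=339, q=37
  k=3: a=9, p=3106, q=339
  k=4: a=3, p=9657, q=1054
  k=5: a=4, p=41734, q=4555
  k=6: a=7, p=301795, q=32939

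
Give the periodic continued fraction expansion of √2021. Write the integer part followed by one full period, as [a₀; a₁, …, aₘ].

[44; 1, 21, 2, 21, 1, 88]

a₀ = ⌊√2021⌋ = 44.
With m₀=0, d₀=1 and mₖ₊₁ = dₖaₖ − mₖ, dₖ₊₁ = (n − mₖ₊₁²)/dₖ, aₖ₊₁ = ⌊(a₀+mₖ₊₁)/dₖ₊₁⌋:
  k=1: m=44, d=85, a=1
  k=2: m=41, d=4, a=21
  k=3: m=43, d=43, a=2
  k=4: m=43, d=4, a=21
  k=5: m=41, d=85, a=1
  k=6: m=44, d=1, a=88
d=1 and a=2a₀=88 at k=6, so the next step gives (m, d) = (44, 85) again — its k=1 value — and the period has length 6.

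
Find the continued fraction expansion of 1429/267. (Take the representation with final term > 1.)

1429 = 5*267 + 94
267 = 2*94 + 79
94 = 1*79 + 15
79 = 5*15 + 4
15 = 3*4 + 3
4 = 1*3 + 1
3 = 3*1 + 0  (stop)
So 1429/267 = [5; 2, 1, 5, 3, 1, 3].

[5; 2, 1, 5, 3, 1, 3]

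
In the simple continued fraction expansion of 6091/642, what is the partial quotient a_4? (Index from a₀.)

1

6091 = 9·642 + 313   →  a_0 = 9
642 = 2·313 + 16   →  a_1 = 2
313 = 19·16 + 9   →  a_2 = 19
16 = 1·9 + 7   →  a_3 = 1
9 = 1·7 + 2   →  a_4 = 1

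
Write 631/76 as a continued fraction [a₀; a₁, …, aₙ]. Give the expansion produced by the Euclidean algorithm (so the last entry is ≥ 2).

[8; 3, 3, 3, 2]

631 = 8×76 + 23
76 = 3×23 + 7
23 = 3×7 + 2
7 = 3×2 + 1
2 = 2×1 + 0  (stop)
So 631/76 = [8; 3, 3, 3, 2].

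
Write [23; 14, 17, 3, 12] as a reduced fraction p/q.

207894/9011

Using pₖ = aₖpₖ₋₁ + pₖ₋₂ and qₖ = aₖqₖ₋₁ + qₖ₋₂:
  k=0: a=23, p=23, q=1
  k=1: a=14, p=323, q=14
  k=2: a=17, p=5514, q=239
  k=3: a=3, p=16865, q=731
  k=4: a=12, p=207894, q=9011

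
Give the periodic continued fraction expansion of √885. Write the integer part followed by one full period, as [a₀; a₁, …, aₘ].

a₀ = ⌊√885⌋ = 29.
With m₀=0, d₀=1 and mₖ₊₁ = dₖaₖ − mₖ, dₖ₊₁ = (n − mₖ₊₁²)/dₖ, aₖ₊₁ = ⌊(a₀+mₖ₊₁)/dₖ₊₁⌋:
  k=1: m=29, d=44, a=1
  k=2: m=15, d=15, a=2
  k=3: m=15, d=44, a=1
  k=4: m=29, d=1, a=58
d=1 and a=2a₀=58 at k=4, so the next step gives (m, d) = (29, 44) again — its k=1 value — and the period has length 4.

[29; 1, 2, 1, 58]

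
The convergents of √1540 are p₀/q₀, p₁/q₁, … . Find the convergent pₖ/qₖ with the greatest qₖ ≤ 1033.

√1540 = [39; 4, 8, 2, 8, 4, 78, …] (period length 6).
Convergents:
  p_0/q_0 = 39/1
  p_1/q_1 = 157/4
  p_2/q_2 = 1295/33
  p_3/q_3 = 2747/70
  p_4/q_4 = 23271/593
  p_5/q_5 = 95831/2442
q_4 = 593 ≤ 1033 < 2442 = q_5, so the answer is 23271/593.

23271/593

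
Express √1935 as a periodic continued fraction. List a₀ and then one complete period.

a₀ = ⌊√1935⌋ = 43.
With m₀=0, d₀=1 and mₖ₊₁ = dₖaₖ − mₖ, dₖ₊₁ = (n − mₖ₊₁²)/dₖ, aₖ₊₁ = ⌊(a₀+mₖ₊₁)/dₖ₊₁⌋:
  k=1: m=43, d=86, a=1
  k=2: m=43, d=1, a=86
d=1 and a=2a₀=86 at k=2, so the next step gives (m, d) = (43, 86) again — its k=1 value — and the period has length 2.

[43; 1, 86]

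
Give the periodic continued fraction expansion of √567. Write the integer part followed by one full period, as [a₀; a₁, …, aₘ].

a₀ = ⌊√567⌋ = 23.
With m₀=0, d₀=1 and mₖ₊₁ = dₖaₖ − mₖ, dₖ₊₁ = (n − mₖ₊₁²)/dₖ, aₖ₊₁ = ⌊(a₀+mₖ₊₁)/dₖ₊₁⌋:
  k=1: m=23, d=38, a=1
  k=2: m=15, d=9, a=4
  k=3: m=21, d=14, a=3
  k=4: m=21, d=9, a=4
  k=5: m=15, d=38, a=1
  k=6: m=23, d=1, a=46
d=1 and a=2a₀=46 at k=6, so the next step gives (m, d) = (23, 38) again — its k=1 value — and the period has length 6.

[23; 1, 4, 3, 4, 1, 46]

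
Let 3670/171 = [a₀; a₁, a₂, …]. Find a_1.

2

3670 = 21·171 + 79   →  a_0 = 21
171 = 2·79 + 13   →  a_1 = 2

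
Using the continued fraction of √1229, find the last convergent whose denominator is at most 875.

√1229 = [35; 17, 1, 1, 17, 70, …] (period length 5).
Convergents:
  p_0/q_0 = 35/1
  p_1/q_1 = 596/17
  p_2/q_2 = 631/18
  p_3/q_3 = 1227/35
  p_4/q_4 = 21490/613
  p_5/q_5 = 1505527/42945
q_4 = 613 ≤ 875 < 42945 = q_5, so the answer is 21490/613.

21490/613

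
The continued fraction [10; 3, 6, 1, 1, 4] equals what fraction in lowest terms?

1919/186

Using pₖ = aₖpₖ₋₁ + pₖ₋₂ and qₖ = aₖqₖ₋₁ + qₖ₋₂:
  k=0: a=10, p=10, q=1
  k=1: a=3, p=31, q=3
  k=2: a=6, p=196, q=19
  k=3: a=1, p=227, q=22
  k=4: a=1, p=423, q=41
  k=5: a=4, p=1919, q=186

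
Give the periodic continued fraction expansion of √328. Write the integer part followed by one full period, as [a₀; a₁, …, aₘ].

[18; 9, 36]

a₀ = ⌊√328⌋ = 18.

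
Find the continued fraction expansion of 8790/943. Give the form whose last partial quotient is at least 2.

[9; 3, 8, 1, 10, 3]

8790 = 9·943 + 303
943 = 3·303 + 34
303 = 8·34 + 31
34 = 1·31 + 3
31 = 10·3 + 1
3 = 3·1 + 0  (stop)
So 8790/943 = [9; 3, 8, 1, 10, 3].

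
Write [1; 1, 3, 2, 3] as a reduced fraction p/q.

Fold from the inside: start with 3/1.
  2 + 1/3 = 7/3
  3 + 3/7 = 24/7
  1 + 7/24 = 31/24
  1 + 24/31 = 55/31

55/31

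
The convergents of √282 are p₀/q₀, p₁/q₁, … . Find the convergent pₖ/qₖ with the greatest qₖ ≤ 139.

1864/111

√282 = [16; 1, 3, 1, 4, 1, 3, 1, 32, …] (period length 8).
Convergents:
  p_0/q_0 = 16/1
  p_1/q_1 = 17/1
  p_2/q_2 = 67/4
  p_3/q_3 = 84/5
  p_4/q_4 = 403/24
  p_5/q_5 = 487/29
  p_6/q_6 = 1864/111
  p_7/q_7 = 2351/140
q_6 = 111 ≤ 139 < 140 = q_7, so the answer is 1864/111.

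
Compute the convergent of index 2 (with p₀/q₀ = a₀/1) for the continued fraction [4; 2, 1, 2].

13/3

Using pₖ = aₖpₖ₋₁ + pₖ₋₂, qₖ = aₖqₖ₋₁ + qₖ₋₂ (with p₋₁=1, p₋₂=0, q₋₁=0, q₋₂=1):
  k=0: a=4, p=4, q=1
  k=1: a=2, p=9, q=2
  k=2: a=1, p=13, q=3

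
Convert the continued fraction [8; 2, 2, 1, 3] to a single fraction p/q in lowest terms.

Using pₖ = aₖpₖ₋₁ + pₖ₋₂ and qₖ = aₖqₖ₋₁ + qₖ₋₂:
  k=0: a=8, p=8, q=1
  k=1: a=2, p=17, q=2
  k=2: a=2, p=42, q=5
  k=3: a=1, p=59, q=7
  k=4: a=3, p=219, q=26

219/26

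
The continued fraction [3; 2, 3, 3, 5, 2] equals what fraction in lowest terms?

917/267

Fold from the inside: start with 2/1.
  5 + 1/2 = 11/2
  3 + 2/11 = 35/11
  3 + 11/35 = 116/35
  2 + 35/116 = 267/116
  3 + 116/267 = 917/267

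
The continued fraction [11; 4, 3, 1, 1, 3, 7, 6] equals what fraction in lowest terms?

Using pₖ = aₖpₖ₋₁ + pₖ₋₂ and qₖ = aₖqₖ₋₁ + qₖ₋₂:
  k=0: a=11, p=11, q=1
  k=1: a=4, p=45, q=4
  k=2: a=3, p=146, q=13
  k=3: a=1, p=191, q=17
  k=4: a=1, p=337, q=30
  k=5: a=3, p=1202, q=107
  k=6: a=7, p=8751, q=779
  k=7: a=6, p=53708, q=4781

53708/4781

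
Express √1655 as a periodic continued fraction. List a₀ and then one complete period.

a₀ = ⌊√1655⌋ = 40.
With m₀=0, d₀=1 and mₖ₊₁ = dₖaₖ − mₖ, dₖ₊₁ = (n − mₖ₊₁²)/dₖ, aₖ₊₁ = ⌊(a₀+mₖ₊₁)/dₖ₊₁⌋:
  k=1: m=40, d=55, a=1
  k=2: m=15, d=26, a=2
  k=3: m=37, d=11, a=7
  k=4: m=40, d=5, a=16
  k=5: m=40, d=11, a=7
  k=6: m=37, d=26, a=2
  k=7: m=15, d=55, a=1
  k=8: m=40, d=1, a=80
d=1 and a=2a₀=80 at k=8, so the next step gives (m, d) = (40, 55) again — its k=1 value — and the period has length 8.

[40; 1, 2, 7, 16, 7, 2, 1, 80]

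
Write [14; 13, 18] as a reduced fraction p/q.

Using pₖ = aₖpₖ₋₁ + pₖ₋₂ and qₖ = aₖqₖ₋₁ + qₖ₋₂:
  k=0: a=14, p=14, q=1
  k=1: a=13, p=183, q=13
  k=2: a=18, p=3308, q=235

3308/235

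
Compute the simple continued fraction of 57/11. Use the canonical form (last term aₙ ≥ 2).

57 = 5*11 + 2
11 = 5*2 + 1
2 = 2*1 + 0  (stop)
So 57/11 = [5; 5, 2].

[5; 5, 2]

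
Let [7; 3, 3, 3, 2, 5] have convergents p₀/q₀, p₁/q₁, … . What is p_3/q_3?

241/33

Using pₖ = aₖpₖ₋₁ + pₖ₋₂, qₖ = aₖqₖ₋₁ + qₖ₋₂ (with p₋₁=1, p₋₂=0, q₋₁=0, q₋₂=1):
  k=0: a=7, p=7, q=1
  k=1: a=3, p=22, q=3
  k=2: a=3, p=73, q=10
  k=3: a=3, p=241, q=33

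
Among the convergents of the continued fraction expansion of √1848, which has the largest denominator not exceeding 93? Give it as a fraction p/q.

√1848 = [42; 1, 84, …] (period length 2).
Convergents:
  p_0/q_0 = 42/1
  p_1/q_1 = 43/1
  p_2/q_2 = 3654/85
  p_3/q_3 = 3697/86
  p_4/q_4 = 314202/7309
q_3 = 86 ≤ 93 < 7309 = q_4, so the answer is 3697/86.

3697/86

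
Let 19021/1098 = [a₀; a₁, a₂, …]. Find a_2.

19021 = 17·1098 + 355   →  a_0 = 17
1098 = 3·355 + 33   →  a_1 = 3
355 = 10·33 + 25   →  a_2 = 10

10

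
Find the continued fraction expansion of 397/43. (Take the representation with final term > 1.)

397 = 9×43 + 10
43 = 4×10 + 3
10 = 3×3 + 1
3 = 3×1 + 0  (stop)
So 397/43 = [9; 4, 3, 3].

[9; 4, 3, 3]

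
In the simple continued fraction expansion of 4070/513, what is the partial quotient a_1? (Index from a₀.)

1

4070 = 7·513 + 479   →  a_0 = 7
513 = 1·479 + 34   →  a_1 = 1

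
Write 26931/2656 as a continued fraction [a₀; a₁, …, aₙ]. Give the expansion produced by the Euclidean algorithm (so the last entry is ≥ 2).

[10; 7, 6, 3, 2, 8]

26931 = 10×2656 + 371
2656 = 7×371 + 59
371 = 6×59 + 17
59 = 3×17 + 8
17 = 2×8 + 1
8 = 8×1 + 0  (stop)
So 26931/2656 = [10; 7, 6, 3, 2, 8].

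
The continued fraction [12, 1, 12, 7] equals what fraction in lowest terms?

Fold from the inside: start with 7/1.
  12 + 1/7 = 85/7
  1 + 7/85 = 92/85
  12 + 85/92 = 1189/92

1189/92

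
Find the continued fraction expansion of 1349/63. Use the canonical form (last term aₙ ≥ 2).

1349 = 21×63 + 26
63 = 2×26 + 11
26 = 2×11 + 4
11 = 2×4 + 3
4 = 1×3 + 1
3 = 3×1 + 0  (stop)
So 1349/63 = [21; 2, 2, 2, 1, 3].

[21; 2, 2, 2, 1, 3]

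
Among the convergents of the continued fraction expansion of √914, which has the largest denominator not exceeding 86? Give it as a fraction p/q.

√914 = [30; 4, 3, 3, 4, 60, …] (period length 5).
Convergents:
  p_0/q_0 = 30/1
  p_1/q_1 = 121/4
  p_2/q_2 = 393/13
  p_3/q_3 = 1300/43
  p_4/q_4 = 5593/185
q_3 = 43 ≤ 86 < 185 = q_4, so the answer is 1300/43.

1300/43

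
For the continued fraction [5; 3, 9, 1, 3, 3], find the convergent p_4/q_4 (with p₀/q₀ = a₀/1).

644/121

Using pₖ = aₖpₖ₋₁ + pₖ₋₂, qₖ = aₖqₖ₋₁ + qₖ₋₂ (with p₋₁=1, p₋₂=0, q₋₁=0, q₋₂=1):
  k=0: a=5, p=5, q=1
  k=1: a=3, p=16, q=3
  k=2: a=9, p=149, q=28
  k=3: a=1, p=165, q=31
  k=4: a=3, p=644, q=121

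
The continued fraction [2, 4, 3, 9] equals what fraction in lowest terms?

270/121

Using pₖ = aₖpₖ₋₁ + pₖ₋₂ and qₖ = aₖqₖ₋₁ + qₖ₋₂:
  k=0: a=2, p=2, q=1
  k=1: a=4, p=9, q=4
  k=2: a=3, p=29, q=13
  k=3: a=9, p=270, q=121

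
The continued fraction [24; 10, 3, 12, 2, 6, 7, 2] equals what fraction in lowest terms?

Using pₖ = aₖpₖ₋₁ + pₖ₋₂ and qₖ = aₖqₖ₋₁ + qₖ₋₂:
  k=0: a=24, p=24, q=1
  k=1: a=10, p=241, q=10
  k=2: a=3, p=747, q=31
  k=3: a=12, p=9205, q=382
  k=4: a=2, p=19157, q=795
  k=5: a=6, p=124147, q=5152
  k=6: a=7, p=888186, q=36859
  k=7: a=2, p=1900519, q=78870

1900519/78870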